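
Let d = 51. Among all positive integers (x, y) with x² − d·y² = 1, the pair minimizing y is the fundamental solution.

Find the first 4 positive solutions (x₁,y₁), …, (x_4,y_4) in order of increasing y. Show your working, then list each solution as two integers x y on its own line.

50 7
4999 700
499850 69993
49980001 6998600

[7; 7,14] for √51; ℓ=2 ⇒ convergent index 1
k=0  a_k=7  p_k/q_k = 7/1
k=1  a_k=7  p_k/q_k = 50/7
(x₁, y₁) = (50, 7);  50² − 51·7² = 1 ✓
k=2:  x_2 = 50·50+51·7·7 = 4999,  y_2 = 50·7+7·50 = 700
k=3:  x_3 = 50·4999+51·7·700 = 499850,  y_3 = 50·700+7·4999 = 69993
k=4:  x_4 = 50·499850+51·7·69993 = 49980001,  y_4 = 50·69993+7·499850 = 6998600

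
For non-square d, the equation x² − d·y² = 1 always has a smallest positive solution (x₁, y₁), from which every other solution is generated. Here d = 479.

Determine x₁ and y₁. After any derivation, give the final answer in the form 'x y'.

2989440 136591

√479 = [21; 1,7,1,3,2,21,2,3,1,7,1,42, …], period ℓ=12 (even) → k=11
a_0=21:  p_0=21·1+0=21,  q_0=21·0+1=1
…
a_5=2:  p_5=2·766+197=1729,  q_5=2·35+9=79
a_6=21:  p_6=21·1729+766=37075,  q_6=21·79+35=1694
…
a_9=1:  p_9=1·264712+75879=340591,  q_9=1·12095+3467=15562
a_10=7:  p_10=7·340591+264712=2648849,  q_10=7·15562+12095=121029
a_11=1:  p_11=1·2648849+340591=2989440,  q_11=1·121029+15562=136591
→ (2989440, 136591).  Check: 2989440²=8936751513600, 479·136591²=8936751513599, difference 1.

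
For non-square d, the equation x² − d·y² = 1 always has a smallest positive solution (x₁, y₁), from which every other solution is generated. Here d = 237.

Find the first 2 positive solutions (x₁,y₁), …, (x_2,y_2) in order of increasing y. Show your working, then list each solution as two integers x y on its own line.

228151 14820
104105757601 6762395640

d=237: √d = [15; 2,1,1,7,10,7,1,1,2,30] (ℓ=10, even), read p_9/q_9
a_0=15:  p_0=15·1+0=15,  q_0=15·0+1=1
a_1=2:  p_1=2·15+1=31,  q_1=2·1+0=2
…
a_3=1:  p_3=1·46+31=77,  q_3=1·3+2=5
a_4=7:  p_4=7·77+46=585,  q_4=7·5+3=38
a_5=10:  p_5=10·585+77=5927,  q_5=10·38+5=385
a_6=7:  p_6=7·5927+585=42074,  q_6=7·385+38=2733
a_7=1:  p_7=1·42074+5927=48001,  q_7=1·2733+385=3118
a_8=1:  p_8=1·48001+42074=90075,  q_8=1·3118+2733=5851
a_9=2:  p_9=2·90075+48001=228151,  q_9=2·5851+3118=14820
→ (228151, 14820).  Check: 228151²=52052878801, 237·14820²=52052878800, difference 1.
(228151+14820√237)^2 = 104105757601 + 6762395640√237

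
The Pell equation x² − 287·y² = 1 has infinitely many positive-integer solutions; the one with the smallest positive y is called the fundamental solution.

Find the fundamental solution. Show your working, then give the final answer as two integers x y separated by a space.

[16; 1,15,1,32] for √287; ℓ=4 ⇒ convergent index 3
k=0  a_k=16  p_k/q_k = 16/1
…
k=2  a_k=15  p_k/q_k = 271/16
k=3  a_k=1  p_k/q_k = 288/17
(x₁, y₁) = (288, 17);  288² − 287·17² = 1 ✓

288 17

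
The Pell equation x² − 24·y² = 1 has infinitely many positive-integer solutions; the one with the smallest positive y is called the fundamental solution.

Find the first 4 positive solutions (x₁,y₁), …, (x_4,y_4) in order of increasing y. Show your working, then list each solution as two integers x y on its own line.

√24 = [4; 1,8, …], period ℓ=2 (even) → k=1
k=0  a_k=4  p_k/q_k = 4/1
k=1  a_k=1  p_k/q_k = 5/1
→ (5, 1).  Check: 5²=25, 24·1²=24, difference 1.
n=2: (5,1)∘(5,1) = (5·5+24·1·1, 5·1+1·5) = (49,10)
n=3: (49,10)∘(5,1) = (5·49+24·1·10, 5·10+1·49) = (485,99)
n=4: (485,99)∘(5,1) = (5·485+24·1·99, 5·99+1·485) = (4801,980)

5 1
49 10
485 99
4801 980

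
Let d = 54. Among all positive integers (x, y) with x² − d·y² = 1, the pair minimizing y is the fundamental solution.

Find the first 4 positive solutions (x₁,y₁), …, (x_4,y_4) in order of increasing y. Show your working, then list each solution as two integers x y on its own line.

√54 → a₀=7, period (2,1,6,1,2,14); ℓ=6 even so k=5
k=0  a_k=7  p_k/q_k = 7/1
k=1  a_k=2  p_k/q_k = 15/2
k=2  a_k=1  p_k/q_k = 22/3
k=3  a_k=6  p_k/q_k = 147/20
k=4  a_k=1  p_k/q_k = 169/23
k=5  a_k=2  p_k/q_k = 485/66
(x₁, y₁) = (485, 66);  485² − 54·66² = 1 ✓
k=2:  x_2 = 485·485+54·66·66 = 470449,  y_2 = 485·66+66·485 = 64020
k=3:  x_3 = 485·470449+54·66·64020 = 456335045,  y_3 = 485·64020+66·470449 = 62099334
k=4:  x_4 = 485·456335045+54·66·62099334 = 442644523201,  y_4 = 485·62099334+66·456335045 = 60236289960

485 66
470449 64020
456335045 62099334
442644523201 60236289960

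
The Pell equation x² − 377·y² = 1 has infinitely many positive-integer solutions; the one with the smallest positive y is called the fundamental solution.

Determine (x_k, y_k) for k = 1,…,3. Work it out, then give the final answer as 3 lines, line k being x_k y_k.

√377 = [19; 2,2,2,38, …], period ℓ=4 (even) → k=3
a_0=19:  p_0=19·1+0=19,  q_0=19·0+1=1
…
a_2=2:  p_2=2·39+19=97,  q_2=2·2+1=5
a_3=2:  p_3=2·97+39=233,  q_3=2·5+2=12
fundamental: x₁=233, y₁=12  (since 54289 − 377·144 = 1)
n=2: (233,12)∘(233,12) = (233·233+377·12·12, 233·12+12·233) = (108577,5592)
n=3: (108577,5592)∘(233,12) = (233·108577+377·12·5592, 233·5592+12·108577) = (50596649,2605860)

233 12
108577 5592
50596649 2605860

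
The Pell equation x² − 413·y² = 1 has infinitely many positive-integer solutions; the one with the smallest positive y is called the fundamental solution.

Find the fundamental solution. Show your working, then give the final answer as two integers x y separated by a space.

113399 5580

[20; 3,9,1,4,1,9,3,40] for √413; ℓ=8 ⇒ convergent index 7
step 0: (20, 1)  from 20·(1,0) + (0,1)
…
step 2: (569, 28)  from 9·(61,3) + (20,1)
…
step 5: (3719, 183)  from 1·(3089,152) + (630,31)
step 6: (36560, 1799)  from 9·(3719,183) + (3089,152)
step 7: (113399, 5580)  from 3·(36560,1799) + (3719,183)
fundamental: x₁=113399, y₁=5580  (since 12859333201 − 413·31136400 = 1)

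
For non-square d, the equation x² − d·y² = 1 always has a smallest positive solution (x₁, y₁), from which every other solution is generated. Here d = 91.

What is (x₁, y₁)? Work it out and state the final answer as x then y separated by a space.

d=91: √d = [9; 1,1,5,1,5,1,1,18] (ℓ=8, even), read p_7/q_7
i=0: a=9 ⇒ p=9, q=1
i=1: a=1 ⇒ p=10, q=1
i=2: a=1 ⇒ p=19, q=2
…
i=6: a=1 ⇒ p=849, q=89
i=7: a=1 ⇒ p=1574, q=165
fundamental: x₁=1574, y₁=165  (since 2477476 − 91·27225 = 1)

1574 165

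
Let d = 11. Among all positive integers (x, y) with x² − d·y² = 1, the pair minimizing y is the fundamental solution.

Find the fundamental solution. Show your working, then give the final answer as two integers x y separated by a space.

d=11: √d = [3; 3,6] (ℓ=2, even), read p_1/q_1
i=0: a=3 ⇒ p=3, q=1
i=1: a=3 ⇒ p=10, q=3
(x₁, y₁) = (10, 3);  10² − 11·3² = 1 ✓

10 3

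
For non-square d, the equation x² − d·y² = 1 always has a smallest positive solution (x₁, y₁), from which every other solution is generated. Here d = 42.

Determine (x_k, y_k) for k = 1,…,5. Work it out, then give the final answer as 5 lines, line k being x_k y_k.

13 2
337 52
8749 1350
227137 35048
5896813 909898

√42 = [6; 2,12, …], period ℓ=2 (even) → k=1
i=0: a=6 ⇒ p=6, q=1
i=1: a=2 ⇒ p=13, q=2
(x₁, y₁) = (13, 2);  13² − 42·2² = 1 ✓
n=2: (13,2)∘(13,2) = (13·13+42·2·2, 13·2+2·13) = (337,52)
n=3: (337,52)∘(13,2) = (13·337+42·2·52, 13·52+2·337) = (8749,1350)
n=4: (8749,1350)∘(13,2) = (13·8749+42·2·1350, 13·1350+2·8749) = (227137,35048)
n=5: (227137,35048)∘(13,2) = (13·227137+42·2·35048, 13·35048+2·227137) = (5896813,909898)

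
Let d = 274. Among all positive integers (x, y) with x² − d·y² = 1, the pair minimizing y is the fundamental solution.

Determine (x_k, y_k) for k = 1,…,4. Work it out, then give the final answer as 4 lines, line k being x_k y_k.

√274 = [16; 1,1,4,4,1,1,32, …], period ℓ=7 (odd) → k=13
step 0: (16, 1)  from 16·(1,0) + (0,1)
step 1: (17, 1)  from 1·(16,1) + (1,0)
step 2: (33, 2)  from 1·(17,1) + (16,1)
step 3: (149, 9)  from 4·(33,2) + (17,1)
step 4: (629, 38)  from 4·(149,9) + (33,2)
…
step 6: (1407, 85)  from 1·(778,47) + (629,38)
step 7: (45802, 2767)  from 32·(1407,85) + (778,47)
…
step 10: (419253, 25328)  from 4·(93011,5619) + (47209,2852)
step 11: (1770023, 106931)  from 4·(419253,25328) + (93011,5619)
step 12: (2189276, 132259)  from 1·(1770023,106931) + (419253,25328)
step 13: (3959299, 239190)  from 1·(2189276,132259) + (1770023,106931)
fundamental: x₁=3959299, y₁=239190  (since 15676048571401 − 274·57211856100 = 1)
(3959299+239190√274)^2 = 31352097142801 + 1894049455620√274
(3959299+239190√274)^3 = 248264653730785753699 + 14998216231173381570√274
(3959299+239190√274)^4 = 1965907990503261255572251201 + 118764845051735182903983240√274

3959299 239190
31352097142801 1894049455620
248264653730785753699 14998216231173381570
1965907990503261255572251201 118764845051735182903983240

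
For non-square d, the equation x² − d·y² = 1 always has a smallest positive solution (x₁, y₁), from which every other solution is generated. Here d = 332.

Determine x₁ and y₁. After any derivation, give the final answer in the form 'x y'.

[18; 4,1,1,8,1,1,4,36] for √332; ℓ=8 ⇒ convergent index 7
a_0=18:  p_0=18·1+0=18,  q_0=18·0+1=1
…
a_2=1:  p_2=1·73+18=91,  q_2=1·4+1=5
a_3=1:  p_3=1·91+73=164,  q_3=1·5+4=9
…
a_6=1:  p_6=1·1567+1403=2970,  q_6=1·86+77=163
a_7=4:  p_7=4·2970+1567=13447,  q_7=4·163+86=738
→ (13447, 738).  Check: 13447²=180821809, 332·738²=180821808, difference 1.

13447 738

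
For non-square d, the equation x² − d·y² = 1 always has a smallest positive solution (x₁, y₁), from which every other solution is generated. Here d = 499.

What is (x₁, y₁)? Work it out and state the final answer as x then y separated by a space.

4490 201

[22; 2,1,21,1,2,44] for √499; ℓ=6 ⇒ convergent index 5
a_0=22:  p_0=22·1+0=22,  q_0=22·0+1=1
…
a_2=1:  p_2=1·45+22=67,  q_2=1·2+1=3
…
a_4=1:  p_4=1·1452+67=1519,  q_4=1·65+3=68
a_5=2:  p_5=2·1519+1452=4490,  q_5=2·68+65=201
→ (4490, 201).  Check: 4490²=20160100, 499·201²=20160099, difference 1.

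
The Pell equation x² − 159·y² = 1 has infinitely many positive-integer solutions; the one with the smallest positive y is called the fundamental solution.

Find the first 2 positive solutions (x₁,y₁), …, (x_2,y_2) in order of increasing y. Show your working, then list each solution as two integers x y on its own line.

√159 → a₀=12, period (1,1,1,1,3,1,1,1,1,24); ℓ=10 even so k=9
k=0  a_k=12  p_k/q_k = 12/1
k=1  a_k=1  p_k/q_k = 13/1
k=2  a_k=1  p_k/q_k = 25/2
…
k=5  a_k=3  p_k/q_k = 227/18
k=6  a_k=1  p_k/q_k = 290/23
k=7  a_k=1  p_k/q_k = 517/41
k=8  a_k=1  p_k/q_k = 807/64
k=9  a_k=1  p_k/q_k = 1324/105
→ (1324, 105).  Check: 1324²=1752976, 159·105²=1752975, difference 1.
(1324+105√159)^2 = 3505951 + 278040√159

1324 105
3505951 278040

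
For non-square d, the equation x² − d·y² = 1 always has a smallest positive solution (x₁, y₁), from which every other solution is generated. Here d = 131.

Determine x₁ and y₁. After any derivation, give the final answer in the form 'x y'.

10610 927

d=131: √d = [11; 2,4,11,4,2,22] (ℓ=6, even), read p_5/q_5
a_0=11:  p_0=11·1+0=11,  q_0=11·0+1=1
…
a_2=4:  p_2=4·23+11=103,  q_2=4·2+1=9
…
a_4=4:  p_4=4·1156+103=4727,  q_4=4·101+9=413
a_5=2:  p_5=2·4727+1156=10610,  q_5=2·413+101=927
fundamental: x₁=10610, y₁=927  (since 112572100 − 131·859329 = 1)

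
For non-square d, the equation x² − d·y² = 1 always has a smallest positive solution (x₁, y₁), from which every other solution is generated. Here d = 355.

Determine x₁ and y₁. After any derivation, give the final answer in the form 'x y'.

√355 → a₀=18, period (1,5,3,3,1,6,1,3,3,5,1,36); ℓ=12 even so k=11
k=0  a_k=18  p_k/q_k = 18/1
…
k=5  a_k=1  p_k/q_k = 1545/82
k=6  a_k=6  p_k/q_k = 10457/555
…
k=10  a_k=5  p_k/q_k = 803418/42641
k=11  a_k=1  p_k/q_k = 954809/50676
→ (954809, 50676).  Check: 954809²=911660226481, 355·50676²=911660226480, difference 1.

954809 50676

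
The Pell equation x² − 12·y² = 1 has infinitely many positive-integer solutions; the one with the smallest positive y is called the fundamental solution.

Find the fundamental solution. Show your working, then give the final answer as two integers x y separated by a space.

7 2

d=12: √d = [3; 2,6] (ℓ=2, even), read p_1/q_1
k=0  a_k=3  p_k/q_k = 3/1
k=1  a_k=2  p_k/q_k = 7/2
→ (7, 2).  Check: 7²=49, 12·2²=48, difference 1.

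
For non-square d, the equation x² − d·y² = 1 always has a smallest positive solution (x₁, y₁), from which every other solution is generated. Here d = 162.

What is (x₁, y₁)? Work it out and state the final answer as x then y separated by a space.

19601 1540

√162 = [12; 1,2,1,2,12,2,1,2,1,24, …], period ℓ=10 (even) → k=9
i=0: a=12 ⇒ p=12, q=1
…
i=2: a=2 ⇒ p=38, q=3
…
i=4: a=2 ⇒ p=140, q=11
…
i=8: a=2 ⇒ p=14268, q=1121
i=9: a=1 ⇒ p=19601, q=1540
fundamental: x₁=19601, y₁=1540  (since 384199201 − 162·2371600 = 1)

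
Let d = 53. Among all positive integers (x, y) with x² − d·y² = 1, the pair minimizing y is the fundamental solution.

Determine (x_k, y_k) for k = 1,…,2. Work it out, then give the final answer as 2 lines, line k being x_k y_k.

d=53: √d = [7; 3,1,1,3,14] (ℓ=5, odd), read p_9/q_9
step 0: (7, 1)  from 7·(1,0) + (0,1)
…
step 2: (29, 4)  from 1·(22,3) + (7,1)
…
step 6: (7979, 1096)  from 3·(2599,357) + (182,25)
step 7: (10578, 1453)  from 1·(7979,1096) + (2599,357)
step 8: (18557, 2549)  from 1·(10578,1453) + (7979,1096)
step 9: (66249, 9100)  from 3·(18557,2549) + (10578,1453)
fundamental: x₁=66249, y₁=9100  (since 4388930001 − 53·82810000 = 1)
k=2:  x_2 = 66249·66249+53·9100·9100 = 8777860001,  y_2 = 66249·9100+9100·66249 = 1205731800

66249 9100
8777860001 1205731800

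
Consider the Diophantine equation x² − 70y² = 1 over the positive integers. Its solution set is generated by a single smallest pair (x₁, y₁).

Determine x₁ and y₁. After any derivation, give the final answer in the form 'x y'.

251 30

d=70: √d = [8; 2,1,2,1,2,16] (ℓ=6, even), read p_5/q_5
step 0: (8, 1)  from 8·(1,0) + (0,1)
…
step 3: (67, 8)  from 2·(25,3) + (17,2)
step 4: (92, 11)  from 1·(67,8) + (25,3)
step 5: (251, 30)  from 2·(92,11) + (67,8)
(x₁, y₁) = (251, 30);  251² − 70·30² = 1 ✓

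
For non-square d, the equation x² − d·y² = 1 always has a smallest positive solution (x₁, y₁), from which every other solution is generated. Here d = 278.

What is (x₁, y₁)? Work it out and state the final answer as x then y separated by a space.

d=278: √d = [16; 1,2,16,2,1,32] (ℓ=6, even), read p_5/q_5
k=0  a_k=16  p_k/q_k = 16/1
…
k=4  a_k=2  p_k/q_k = 1684/101
k=5  a_k=1  p_k/q_k = 2501/150
→ (2501, 150).  Check: 2501²=6255001, 278·150²=6255000, difference 1.

2501 150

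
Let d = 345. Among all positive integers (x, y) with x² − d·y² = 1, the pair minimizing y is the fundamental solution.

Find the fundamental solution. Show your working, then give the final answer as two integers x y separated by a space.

6761 364

d=345: √d = [18; 1,1,2,1,6,1,2,1,1,36] (ℓ=10, even), read p_9/q_9
step 0: (18, 1)  from 18·(1,0) + (0,1)
…
step 8: (3882, 209)  from 1·(2879,155) + (1003,54)
step 9: (6761, 364)  from 1·(3882,209) + (2879,155)
(x₁, y₁) = (6761, 364);  6761² − 345·364² = 1 ✓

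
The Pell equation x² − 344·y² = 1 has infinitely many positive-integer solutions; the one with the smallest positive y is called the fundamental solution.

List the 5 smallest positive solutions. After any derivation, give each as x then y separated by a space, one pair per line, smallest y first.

10405 561
216528049 11674410
4505948689285 242944471539
93768792007492801 5055674441052180
1951328557169976499525 105208584875351394261

d=344: √d = [18; 1,1,4,1,3,1,4,1,1,36] (ℓ=10, even), read p_9/q_9
k=0  a_k=18  p_k/q_k = 18/1
k=1  a_k=1  p_k/q_k = 19/1
k=2  a_k=1  p_k/q_k = 37/2
…
k=4  a_k=1  p_k/q_k = 204/11
k=5  a_k=3  p_k/q_k = 779/42
k=6  a_k=1  p_k/q_k = 983/53
k=7  a_k=4  p_k/q_k = 4711/254
k=8  a_k=1  p_k/q_k = 5694/307
k=9  a_k=1  p_k/q_k = 10405/561
→ (10405, 561).  Check: 10405²=108264025, 344·561²=108264024, difference 1.
n=2: (10405,561)∘(10405,561) = (10405·10405+344·561·561, 10405·561+561·10405) = (216528049,11674410)
n=3: (216528049,11674410)∘(10405,561) = (10405·216528049+344·561·11674410, 10405·11674410+561·216528049) = (4505948689285,242944471539)
n=4: (4505948689285,242944471539)∘(10405,561) = (10405·4505948689285+344·561·242944471539, 10405·242944471539+561·4505948689285) = (93768792007492801,5055674441052180)
n=5: (93768792007492801,5055674441052180)∘(10405,561) = (10405·93768792007492801+344·561·5055674441052180, 10405·5055674441052180+561·93768792007492801) = (1951328557169976499525,105208584875351394261)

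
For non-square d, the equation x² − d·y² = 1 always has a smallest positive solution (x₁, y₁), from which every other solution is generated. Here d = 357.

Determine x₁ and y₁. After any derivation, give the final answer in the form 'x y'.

3401 180

[18; 1,8,2,8,1,36] for √357; ℓ=6 ⇒ convergent index 5
step 0: (18, 1)  from 18·(1,0) + (0,1)
…
step 2: (170, 9)  from 8·(19,1) + (18,1)
step 3: (359, 19)  from 2·(170,9) + (19,1)
step 4: (3042, 161)  from 8·(359,19) + (170,9)
step 5: (3401, 180)  from 1·(3042,161) + (359,19)
fundamental: x₁=3401, y₁=180  (since 11566801 − 357·32400 = 1)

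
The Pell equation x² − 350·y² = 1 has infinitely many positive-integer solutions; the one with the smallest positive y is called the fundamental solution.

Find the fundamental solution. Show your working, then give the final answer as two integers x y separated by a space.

√350 = [18; 1,2,2,2,1,36, …], period ℓ=6 (even) → k=5
i=0: a=18 ⇒ p=18, q=1
i=1: a=1 ⇒ p=19, q=1
i=2: a=2 ⇒ p=56, q=3
i=3: a=2 ⇒ p=131, q=7
i=4: a=2 ⇒ p=318, q=17
i=5: a=1 ⇒ p=449, q=24
fundamental: x₁=449, y₁=24  (since 201601 − 350·576 = 1)

449 24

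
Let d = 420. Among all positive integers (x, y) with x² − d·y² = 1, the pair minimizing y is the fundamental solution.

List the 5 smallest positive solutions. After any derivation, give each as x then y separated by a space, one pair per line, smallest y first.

√420 → a₀=20, period (2,40); ℓ=2 even so k=1
a_0=20:  p_0=20·1+0=20,  q_0=20·0+1=1
a_1=2:  p_1=2·20+1=41,  q_1=2·1+0=2
(x₁, y₁) = (41, 2);  41² − 420·2² = 1 ✓
n=2: (41,2)∘(41,2) = (41·41+420·2·2, 41·2+2·41) = (3361,164)
n=3: (3361,164)∘(41,2) = (41·3361+420·2·164, 41·164+2·3361) = (275561,13446)
n=4: (275561,13446)∘(41,2) = (41·275561+420·2·13446, 41·13446+2·275561) = (22592641,1102408)
n=5: (22592641,1102408)∘(41,2) = (41·22592641+420·2·1102408, 41·1102408+2·22592641) = (1852321001,90384010)

41 2
3361 164
275561 13446
22592641 1102408
1852321001 90384010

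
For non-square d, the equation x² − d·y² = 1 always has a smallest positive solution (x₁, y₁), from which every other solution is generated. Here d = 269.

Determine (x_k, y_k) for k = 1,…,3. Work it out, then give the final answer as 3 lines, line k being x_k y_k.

13449 820
361751201 22056360
9730383791049 593271970460

d=269: √d = [16; 2,2,32] (ℓ=3, odd), read p_5/q_5
i=0: a=16 ⇒ p=16, q=1
…
i=2: a=2 ⇒ p=82, q=5
i=3: a=32 ⇒ p=2657, q=162
i=4: a=2 ⇒ p=5396, q=329
i=5: a=2 ⇒ p=13449, q=820
(x₁, y₁) = (13449, 820);  13449² − 269·820² = 1 ✓
(x_2, y_2) = (13449·13449 + 269·820·820, 13449·820 + 820·13449) = (361751201, 22056360)
(x_3, y_3) = (13449·361751201 + 269·820·22056360, 13449·22056360 + 820·361751201) = (9730383791049, 593271970460)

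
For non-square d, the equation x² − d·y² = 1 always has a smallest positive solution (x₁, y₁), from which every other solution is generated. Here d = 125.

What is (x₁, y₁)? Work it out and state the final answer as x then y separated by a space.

[11; 5,1,1,5,22] for √125; ℓ=5 ⇒ convergent index 9
i=0: a=11 ⇒ p=11, q=1
i=1: a=5 ⇒ p=56, q=5
i=2: a=1 ⇒ p=67, q=6
…
i=8: a=1 ⇒ p=167761, q=15005
i=9: a=5 ⇒ p=930249, q=83204
→ (930249, 83204).  Check: 930249²=865363202001, 125·83204²=865363202000, difference 1.

930249 83204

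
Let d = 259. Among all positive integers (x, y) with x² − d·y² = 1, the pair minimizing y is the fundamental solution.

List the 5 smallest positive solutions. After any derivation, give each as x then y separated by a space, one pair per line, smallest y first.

[16; 10,1,2,3,4,3,2,1,10,32] for √259; ℓ=10 ⇒ convergent index 9
a_0=16:  p_0=16·1+0=16,  q_0=16·0+1=1
…
a_2=1:  p_2=1·161+16=177,  q_2=1·10+1=11
a_3=2:  p_3=2·177+161=515,  q_3=2·11+10=32
a_4=3:  p_4=3·515+177=1722,  q_4=3·32+11=107
…
a_8=1:  p_8=1·55265+23931=79196,  q_8=1·3434+1487=4921
a_9=10:  p_9=10·79196+55265=847225,  q_9=10·4921+3434=52644
fundamental: x₁=847225, y₁=52644  (since 717790200625 − 259·2771390736 = 1)
k=2:  x_2 = 847225·847225+259·52644·52644 = 1435580401249,  y_2 = 847225·52644+52644·847225 = 89202625800
k=3:  x_3 = 847225·1435580401249+259·52644·89202625800 = 2432519210895520825,  y_3 = 847225·89202625800+52644·1435580401249 = 151149389286757356
k=4:  x_4 = 847225·2432519210895520825+259·52644·151149389286757356 = 4121782176900479681520001,  y_4 = 847225·151149389286757356+52644·2432519210895520825 = 256115082676856799248400
k=5:  x_5 = 847225·4121782176900479681520001+259·52644·256115082676856799248400 = 6984153809646585277140670173625,  y_5 = 847225·256115082676856799248400+52644·4121782176900479681520001 = 433974201841648854097164622644

847225 52644
1435580401249 89202625800
2432519210895520825 151149389286757356
4121782176900479681520001 256115082676856799248400
6984153809646585277140670173625 433974201841648854097164622644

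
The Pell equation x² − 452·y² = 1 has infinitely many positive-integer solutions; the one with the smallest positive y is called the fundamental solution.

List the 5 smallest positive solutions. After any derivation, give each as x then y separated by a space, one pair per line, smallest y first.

1204353 56648
2900932297217 136448377488
6987493029899166849 328664025545553880
16830816386073401651890177 791655010315592455701792
40540488414026331506287881514113 1906864173276900777578095047272

d=452: √d = [21; 3,1,5,3,10,3,5,1,3,42] (ℓ=10, even), read p_9/q_9
k=0  a_k=21  p_k/q_k = 21/1
…
k=2  a_k=1  p_k/q_k = 85/4
k=3  a_k=5  p_k/q_k = 489/23
…
k=5  a_k=10  p_k/q_k = 16009/753
…
k=7  a_k=5  p_k/q_k = 263904/12413
k=8  a_k=1  p_k/q_k = 313483/14745
k=9  a_k=3  p_k/q_k = 1204353/56648
→ (1204353, 56648).  Check: 1204353²=1450466148609, 452·56648²=1450466148608, difference 1.
n=2: (1204353,56648)∘(1204353,56648) = (1204353·1204353+452·56648·56648, 1204353·56648+56648·1204353) = (2900932297217,136448377488)
n=3: (2900932297217,136448377488)∘(1204353,56648) = (1204353·2900932297217+452·56648·136448377488, 1204353·136448377488+56648·2900932297217) = (6987493029899166849,328664025545553880)
n=4: (6987493029899166849,328664025545553880)∘(1204353,56648) = (1204353·6987493029899166849+452·56648·328664025545553880, 1204353·328664025545553880+56648·6987493029899166849) = (16830816386073401651890177,791655010315592455701792)
n=5: (16830816386073401651890177,791655010315592455701792)∘(1204353,56648) = (1204353·16830816386073401651890177+452·56648·791655010315592455701792, 1204353·791655010315592455701792+56648·16830816386073401651890177) = (40540488414026331506287881514113,1906864173276900777578095047272)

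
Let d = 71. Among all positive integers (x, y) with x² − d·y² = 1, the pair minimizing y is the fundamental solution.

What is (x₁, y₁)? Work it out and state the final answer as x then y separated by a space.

3480 413

√71 → a₀=8, period (2,2,1,7,1,2,2,16); ℓ=8 even so k=7
k=0  a_k=8  p_k/q_k = 8/1
k=1  a_k=2  p_k/q_k = 17/2
k=2  a_k=2  p_k/q_k = 42/5
…
k=5  a_k=1  p_k/q_k = 514/61
k=6  a_k=2  p_k/q_k = 1483/176
k=7  a_k=2  p_k/q_k = 3480/413
fundamental: x₁=3480, y₁=413  (since 12110400 − 71·170569 = 1)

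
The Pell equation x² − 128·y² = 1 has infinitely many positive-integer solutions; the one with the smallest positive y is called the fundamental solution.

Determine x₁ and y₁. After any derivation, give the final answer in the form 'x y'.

577 51

√128 = [11; 3,5,3,22, …], period ℓ=4 (even) → k=3
k=0  a_k=11  p_k/q_k = 11/1
k=1  a_k=3  p_k/q_k = 34/3
k=2  a_k=5  p_k/q_k = 181/16
k=3  a_k=3  p_k/q_k = 577/51
(x₁, y₁) = (577, 51);  577² − 128·51² = 1 ✓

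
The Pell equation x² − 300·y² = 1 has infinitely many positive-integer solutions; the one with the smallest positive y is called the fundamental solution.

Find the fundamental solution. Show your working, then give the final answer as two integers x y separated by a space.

1351 78

[17; 3,8,3,34] for √300; ℓ=4 ⇒ convergent index 3
k=0  a_k=17  p_k/q_k = 17/1
k=1  a_k=3  p_k/q_k = 52/3
k=2  a_k=8  p_k/q_k = 433/25
k=3  a_k=3  p_k/q_k = 1351/78
→ (1351, 78).  Check: 1351²=1825201, 300·78²=1825200, difference 1.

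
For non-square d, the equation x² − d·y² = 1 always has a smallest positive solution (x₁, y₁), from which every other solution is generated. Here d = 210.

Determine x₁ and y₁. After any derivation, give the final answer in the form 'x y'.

[14; 2,28] for √210; ℓ=2 ⇒ convergent index 1
step 0: (14, 1)  from 14·(1,0) + (0,1)
step 1: (29, 2)  from 2·(14,1) + (1,0)
fundamental: x₁=29, y₁=2  (since 841 − 210·4 = 1)

29 2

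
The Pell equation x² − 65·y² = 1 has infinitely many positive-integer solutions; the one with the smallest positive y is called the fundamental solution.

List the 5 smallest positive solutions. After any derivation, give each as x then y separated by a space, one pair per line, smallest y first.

d=65: √d = [8; 16] (ℓ=1, odd), read p_1/q_1
a_0=8:  p_0=8·1+0=8,  q_0=8·0+1=1
a_1=16:  p_1=16·8+1=129,  q_1=16·1+0=16
fundamental: x₁=129, y₁=16  (since 16641 − 65·256 = 1)
(129+16√65)^2 = 33281 + 4128√65
(129+16√65)^3 = 8586369 + 1065008√65
(129+16√65)^4 = 2215249921 + 274767936√65
(129+16√65)^5 = 571525893249 + 70889062480√65

129 16
33281 4128
8586369 1065008
2215249921 274767936
571525893249 70889062480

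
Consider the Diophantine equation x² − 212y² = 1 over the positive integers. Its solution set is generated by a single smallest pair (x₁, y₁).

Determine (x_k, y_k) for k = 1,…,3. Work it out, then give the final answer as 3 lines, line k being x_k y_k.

66249 4550
8777860001 602865900
1163048894346249 79878526013650

[14; 1,1,3,1,1,…,1,1,28] for √212; ℓ=14 ⇒ convergent index 13
step 0: (14, 1)  from 14·(1,0) + (0,1)
step 1: (15, 1)  from 1·(14,1) + (1,0)
step 2: (29, 2)  from 1·(15,1) + (14,1)
…
step 4: (131, 9)  from 1·(102,7) + (29,2)
…
step 6: (364, 25)  from 1·(233,16) + (131,9)
step 7: (2417, 166)  from 6·(364,25) + (233,16)
step 8: (2781, 191)  from 1·(2417,166) + (364,25)
step 9: (5198, 357)  from 1·(2781,191) + (2417,166)
…
step 12: (37114, 2549)  from 1·(29135,2001) + (7979,548)
step 13: (66249, 4550)  from 1·(37114,2549) + (29135,2001)
fundamental: x₁=66249, y₁=4550  (since 4388930001 − 212·20702500 = 1)
k=2:  x_2 = 66249·66249+212·4550·4550 = 8777860001,  y_2 = 66249·4550+4550·66249 = 602865900
k=3:  x_3 = 66249·8777860001+212·4550·602865900 = 1163048894346249,  y_3 = 66249·602865900+4550·8777860001 = 79878526013650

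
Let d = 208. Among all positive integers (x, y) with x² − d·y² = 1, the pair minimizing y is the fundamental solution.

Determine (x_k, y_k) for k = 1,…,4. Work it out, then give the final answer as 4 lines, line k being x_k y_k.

d=208: √d = [14; 2,2,1,2,2,28] (ℓ=6, even), read p_5/q_5
a_0=14:  p_0=14·1+0=14,  q_0=14·0+1=1
a_1=2:  p_1=2·14+1=29,  q_1=2·1+0=2
a_2=2:  p_2=2·29+14=72,  q_2=2·2+1=5
…
a_4=2:  p_4=2·101+72=274,  q_4=2·7+5=19
a_5=2:  p_5=2·274+101=649,  q_5=2·19+7=45
(x₁, y₁) = (649, 45);  649² − 208·45² = 1 ✓
n=2: (649,45)∘(649,45) = (649·649+208·45·45, 649·45+45·649) = (842401,58410)
n=3: (842401,58410)∘(649,45) = (649·842401+208·45·58410, 649·58410+45·842401) = (1093435849,75816135)
n=4: (1093435849,75816135)∘(649,45) = (649·1093435849+208·45·75816135, 649·75816135+45·1093435849) = (1419278889601,98409284820)

649 45
842401 58410
1093435849 75816135
1419278889601 98409284820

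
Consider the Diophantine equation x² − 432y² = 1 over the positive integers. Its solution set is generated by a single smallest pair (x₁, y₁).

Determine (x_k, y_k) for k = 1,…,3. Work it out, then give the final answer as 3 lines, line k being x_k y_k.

√432 = [20; 1,3,1,1,1,3,1,40, …], period ℓ=8 (even) → k=7
i=0: a=20 ⇒ p=20, q=1
i=1: a=1 ⇒ p=21, q=1
…
i=5: a=1 ⇒ p=291, q=14
i=6: a=3 ⇒ p=1060, q=51
i=7: a=1 ⇒ p=1351, q=65
(x₁, y₁) = (1351, 65);  1351² − 432·65² = 1 ✓
n=2: (1351,65)∘(1351,65) = (1351·1351+432·65·65, 1351·65+65·1351) = (3650401,175630)
n=3: (3650401,175630)∘(1351,65) = (1351·3650401+432·65·175630, 1351·175630+65·3650401) = (9863382151,474552195)

1351 65
3650401 175630
9863382151 474552195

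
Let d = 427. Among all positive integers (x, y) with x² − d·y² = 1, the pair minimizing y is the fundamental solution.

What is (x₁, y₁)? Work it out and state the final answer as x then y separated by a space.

62 3

√427 = [20; 1,1,1,40, …], period ℓ=4 (even) → k=3
k=0  a_k=20  p_k/q_k = 20/1
k=1  a_k=1  p_k/q_k = 21/1
k=2  a_k=1  p_k/q_k = 41/2
k=3  a_k=1  p_k/q_k = 62/3
fundamental: x₁=62, y₁=3  (since 3844 − 427·9 = 1)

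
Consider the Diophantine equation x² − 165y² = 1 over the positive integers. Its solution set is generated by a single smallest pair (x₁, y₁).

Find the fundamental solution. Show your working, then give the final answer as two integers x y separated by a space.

√165 = [12; 1,5,2,5,1,24, …], period ℓ=6 (even) → k=5
k=0  a_k=12  p_k/q_k = 12/1
…
k=2  a_k=5  p_k/q_k = 77/6
k=3  a_k=2  p_k/q_k = 167/13
k=4  a_k=5  p_k/q_k = 912/71
k=5  a_k=1  p_k/q_k = 1079/84
(x₁, y₁) = (1079, 84);  1079² − 165·84² = 1 ✓

1079 84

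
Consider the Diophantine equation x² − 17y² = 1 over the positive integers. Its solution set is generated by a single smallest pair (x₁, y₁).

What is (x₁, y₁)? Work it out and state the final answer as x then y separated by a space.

33 8

√17 = [4; 8, …], period ℓ=1 (odd) → k=1
i=0: a=4 ⇒ p=4, q=1
i=1: a=8 ⇒ p=33, q=8
→ (33, 8).  Check: 33²=1089, 17·8²=1088, difference 1.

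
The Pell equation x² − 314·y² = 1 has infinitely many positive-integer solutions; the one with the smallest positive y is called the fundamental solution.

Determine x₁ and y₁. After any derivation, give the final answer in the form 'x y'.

√314 = [17; 1,2,1,1,2,1,34, …], period ℓ=7 (odd) → k=13
i=0: a=17 ⇒ p=17, q=1
i=1: a=1 ⇒ p=18, q=1
i=2: a=2 ⇒ p=53, q=3
i=3: a=1 ⇒ p=71, q=4
…
i=5: a=2 ⇒ p=319, q=18
i=6: a=1 ⇒ p=443, q=25
i=7: a=34 ⇒ p=15381, q=868
…
i=9: a=2 ⇒ p=47029, q=2654
i=10: a=1 ⇒ p=62853, q=3547
i=11: a=1 ⇒ p=109882, q=6201
i=12: a=2 ⇒ p=282617, q=15949
i=13: a=1 ⇒ p=392499, q=22150
→ (392499, 22150).  Check: 392499²=154055465001, 314·22150²=154055465000, difference 1.

392499 22150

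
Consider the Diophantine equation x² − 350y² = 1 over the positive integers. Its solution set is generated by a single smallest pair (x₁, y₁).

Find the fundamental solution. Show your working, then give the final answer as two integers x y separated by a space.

√350 → a₀=18, period (1,2,2,2,1,36); ℓ=6 even so k=5
i=0: a=18 ⇒ p=18, q=1
…
i=2: a=2 ⇒ p=56, q=3
i=3: a=2 ⇒ p=131, q=7
i=4: a=2 ⇒ p=318, q=17
i=5: a=1 ⇒ p=449, q=24
→ (449, 24).  Check: 449²=201601, 350·24²=201600, difference 1.

449 24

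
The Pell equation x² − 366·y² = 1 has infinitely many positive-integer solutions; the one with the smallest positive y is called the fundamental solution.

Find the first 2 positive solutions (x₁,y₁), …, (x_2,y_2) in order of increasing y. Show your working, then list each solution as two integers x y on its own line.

[19; 7,1,1,1,2,12,2,1,1,1,7,38] for √366; ℓ=12 ⇒ convergent index 11
i=0: a=19 ⇒ p=19, q=1
…
i=3: a=1 ⇒ p=287, q=15
i=4: a=1 ⇒ p=440, q=23
…
i=6: a=12 ⇒ p=14444, q=755
…
i=8: a=1 ⇒ p=44499, q=2326
i=9: a=1 ⇒ p=74554, q=3897
i=10: a=1 ⇒ p=119053, q=6223
i=11: a=7 ⇒ p=907925, q=47458
(x₁, y₁) = (907925, 47458);  907925² − 366·47458² = 1 ✓
(x_2, y_2) = (907925·907925 + 366·47458·47458, 907925·47458 + 47458·907925) = (1648655611249, 86176609300)

907925 47458
1648655611249 86176609300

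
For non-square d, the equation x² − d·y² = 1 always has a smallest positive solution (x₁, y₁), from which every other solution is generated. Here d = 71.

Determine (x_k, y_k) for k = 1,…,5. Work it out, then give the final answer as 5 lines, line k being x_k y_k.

3480 413
24220799 2874480
168576757560 20006380387
1173294208396801 139244404619040
8166127521864977400 969141036142138013

√71 → a₀=8, period (2,2,1,7,1,2,2,16); ℓ=8 even so k=7
a_0=8:  p_0=8·1+0=8,  q_0=8·0+1=1
a_1=2:  p_1=2·8+1=17,  q_1=2·1+0=2
…
a_6=2:  p_6=2·514+455=1483,  q_6=2·61+54=176
a_7=2:  p_7=2·1483+514=3480,  q_7=2·176+61=413
(x₁, y₁) = (3480, 413);  3480² − 71·413² = 1 ✓
n=2: (3480,413)∘(3480,413) = (3480·3480+71·413·413, 3480·413+413·3480) = (24220799,2874480)
n=3: (24220799,2874480)∘(3480,413) = (3480·24220799+71·413·2874480, 3480·2874480+413·24220799) = (168576757560,20006380387)
n=4: (168576757560,20006380387)∘(3480,413) = (3480·168576757560+71·413·20006380387, 3480·20006380387+413·168576757560) = (1173294208396801,139244404619040)
n=5: (1173294208396801,139244404619040)∘(3480,413) = (3480·1173294208396801+71·413·139244404619040, 3480·139244404619040+413·1173294208396801) = (8166127521864977400,969141036142138013)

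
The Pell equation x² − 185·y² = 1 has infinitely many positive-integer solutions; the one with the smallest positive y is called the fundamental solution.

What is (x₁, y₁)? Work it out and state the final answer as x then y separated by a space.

√185 = [13; 1,1,1,1,26, …], period ℓ=5 (odd) → k=9
a_0=13:  p_0=13·1+0=13,  q_0=13·0+1=1
…
a_2=1:  p_2=1·14+13=27,  q_2=1·1+1=2
a_3=1:  p_3=1·27+14=41,  q_3=1·2+1=3
a_4=1:  p_4=1·41+27=68,  q_4=1·3+2=5
a_5=26:  p_5=26·68+41=1809,  q_5=26·5+3=133
…
a_7=1:  p_7=1·1877+1809=3686,  q_7=1·138+133=271
a_8=1:  p_8=1·3686+1877=5563,  q_8=1·271+138=409
a_9=1:  p_9=1·5563+3686=9249,  q_9=1·409+271=680
fundamental: x₁=9249, y₁=680  (since 85544001 − 185·462400 = 1)

9249 680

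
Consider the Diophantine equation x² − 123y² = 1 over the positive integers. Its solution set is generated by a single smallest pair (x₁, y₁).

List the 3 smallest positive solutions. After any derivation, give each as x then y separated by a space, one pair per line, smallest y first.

[11; 11,22] for √123; ℓ=2 ⇒ convergent index 1
i=0: a=11 ⇒ p=11, q=1
i=1: a=11 ⇒ p=122, q=11
fundamental: x₁=122, y₁=11  (since 14884 − 123·121 = 1)
(x_2, y_2) = (122·122 + 123·11·11, 122·11 + 11·122) = (29767, 2684)
(x_3, y_3) = (122·29767 + 123·11·2684, 122·2684 + 11·29767) = (7263026, 654885)

122 11
29767 2684
7263026 654885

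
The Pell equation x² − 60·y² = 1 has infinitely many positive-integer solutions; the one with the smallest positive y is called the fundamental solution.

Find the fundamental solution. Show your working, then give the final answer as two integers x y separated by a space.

√60 → a₀=7, period (1,2,1,14); ℓ=4 even so k=3
step 0: (7, 1)  from 7·(1,0) + (0,1)
step 1: (8, 1)  from 1·(7,1) + (1,0)
step 2: (23, 3)  from 2·(8,1) + (7,1)
step 3: (31, 4)  from 1·(23,3) + (8,1)
fundamental: x₁=31, y₁=4  (since 961 − 60·16 = 1)

31 4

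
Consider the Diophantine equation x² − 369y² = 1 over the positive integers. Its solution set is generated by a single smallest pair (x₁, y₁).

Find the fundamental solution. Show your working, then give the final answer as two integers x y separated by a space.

√369 = [19; 4,1,3,2,7,4,7,2,3,1,4,38, …], period ℓ=12 (even) → k=11
i=0: a=19 ⇒ p=19, q=1
i=1: a=4 ⇒ p=77, q=4
…
i=7: a=7 ⇒ p=184045, q=9581
i=8: a=2 ⇒ p=393504, q=20485
…
i=10: a=1 ⇒ p=1758061, q=91521
i=11: a=4 ⇒ p=8396801, q=437120
(x₁, y₁) = (8396801, 437120);  8396801² − 369·437120² = 1 ✓

8396801 437120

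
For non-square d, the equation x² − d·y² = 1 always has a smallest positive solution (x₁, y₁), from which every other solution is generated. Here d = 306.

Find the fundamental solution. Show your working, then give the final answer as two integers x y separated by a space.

35 2

[17; 2,34] for √306; ℓ=2 ⇒ convergent index 1
i=0: a=17 ⇒ p=17, q=1
i=1: a=2 ⇒ p=35, q=2
→ (35, 2).  Check: 35²=1225, 306·2²=1224, difference 1.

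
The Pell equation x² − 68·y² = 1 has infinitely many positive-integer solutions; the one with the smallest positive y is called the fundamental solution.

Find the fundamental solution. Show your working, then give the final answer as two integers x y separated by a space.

√68 → a₀=8, period (4,16); ℓ=2 even so k=1
k=0  a_k=8  p_k/q_k = 8/1
k=1  a_k=4  p_k/q_k = 33/4
→ (33, 4).  Check: 33²=1089, 68·4²=1088, difference 1.

33 4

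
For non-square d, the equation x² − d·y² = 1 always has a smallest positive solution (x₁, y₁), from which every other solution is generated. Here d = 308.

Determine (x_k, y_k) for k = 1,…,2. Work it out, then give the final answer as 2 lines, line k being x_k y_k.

[17; 1,1,4,1,1,34] for √308; ℓ=6 ⇒ convergent index 5
i=0: a=17 ⇒ p=17, q=1
i=1: a=1 ⇒ p=18, q=1
…
i=3: a=4 ⇒ p=158, q=9
i=4: a=1 ⇒ p=193, q=11
i=5: a=1 ⇒ p=351, q=20
(x₁, y₁) = (351, 20);  351² − 308·20² = 1 ✓
n=2: (351,20)∘(351,20) = (351·351+308·20·20, 351·20+20·351) = (246401,14040)

351 20
246401 14040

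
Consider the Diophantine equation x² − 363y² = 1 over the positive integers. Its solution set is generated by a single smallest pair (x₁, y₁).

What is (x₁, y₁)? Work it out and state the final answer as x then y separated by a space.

d=363: √d = [19; 19,38] (ℓ=2, even), read p_1/q_1
k=0  a_k=19  p_k/q_k = 19/1
k=1  a_k=19  p_k/q_k = 362/19
fundamental: x₁=362, y₁=19  (since 131044 − 363·361 = 1)

362 19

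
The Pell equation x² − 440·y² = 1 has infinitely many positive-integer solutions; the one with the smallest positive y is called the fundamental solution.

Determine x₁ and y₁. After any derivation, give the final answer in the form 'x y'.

21 1

√440 = [20; 1,40, …], period ℓ=2 (even) → k=1
i=0: a=20 ⇒ p=20, q=1
i=1: a=1 ⇒ p=21, q=1
fundamental: x₁=21, y₁=1  (since 441 − 440·1 = 1)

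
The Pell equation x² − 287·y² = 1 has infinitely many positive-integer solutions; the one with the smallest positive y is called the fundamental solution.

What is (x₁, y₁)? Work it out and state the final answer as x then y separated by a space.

288 17

√287 = [16; 1,15,1,32, …], period ℓ=4 (even) → k=3
k=0  a_k=16  p_k/q_k = 16/1
…
k=2  a_k=15  p_k/q_k = 271/16
k=3  a_k=1  p_k/q_k = 288/17
(x₁, y₁) = (288, 17);  288² − 287·17² = 1 ✓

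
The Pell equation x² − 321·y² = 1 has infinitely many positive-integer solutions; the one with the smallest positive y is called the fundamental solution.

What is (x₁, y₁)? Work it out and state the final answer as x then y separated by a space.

[17; 1,10,1,34] for √321; ℓ=4 ⇒ convergent index 3
a_0=17:  p_0=17·1+0=17,  q_0=17·0+1=1
…
a_2=10:  p_2=10·18+17=197,  q_2=10·1+1=11
a_3=1:  p_3=1·197+18=215,  q_3=1·11+1=12
→ (215, 12).  Check: 215²=46225, 321·12²=46224, difference 1.

215 12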